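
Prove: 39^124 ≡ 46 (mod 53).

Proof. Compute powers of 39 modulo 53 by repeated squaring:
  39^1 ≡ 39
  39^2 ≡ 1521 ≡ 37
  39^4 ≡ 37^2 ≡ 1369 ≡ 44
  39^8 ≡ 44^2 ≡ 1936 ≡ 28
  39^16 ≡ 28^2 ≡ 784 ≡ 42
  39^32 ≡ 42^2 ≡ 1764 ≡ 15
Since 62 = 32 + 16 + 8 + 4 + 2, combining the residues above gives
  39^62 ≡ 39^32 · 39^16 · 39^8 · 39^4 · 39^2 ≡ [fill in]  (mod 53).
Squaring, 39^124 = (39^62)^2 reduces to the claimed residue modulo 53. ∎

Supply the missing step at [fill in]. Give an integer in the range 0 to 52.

29

Multiply the listed residues: 15 · 42 · 28 · 44 · 37 = 630 → 17640 → 776160 → 28717920.
Reducing modulo 53: 28717920 = 541847·53 + 29, so 39^62 ≡ 29.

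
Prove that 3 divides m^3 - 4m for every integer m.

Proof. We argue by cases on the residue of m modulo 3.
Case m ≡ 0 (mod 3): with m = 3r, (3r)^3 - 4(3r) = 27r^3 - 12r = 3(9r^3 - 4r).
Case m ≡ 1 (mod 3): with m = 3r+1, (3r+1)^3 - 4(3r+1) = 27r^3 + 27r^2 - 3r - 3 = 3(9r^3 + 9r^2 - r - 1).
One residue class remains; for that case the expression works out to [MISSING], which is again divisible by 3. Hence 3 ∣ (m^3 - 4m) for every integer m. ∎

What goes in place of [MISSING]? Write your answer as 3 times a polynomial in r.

3(9r^3 + 18r^2 + 8r)

Only m ≡ 2 (mod 3) is unaccounted for. Put m = 3r+2:
(3r+2)^3 - 4(3r+2) expands to 27r^3 + 54r^2 + 24r,
and factoring out 3 leaves 3(9r^3 + 18r^2 + 8r).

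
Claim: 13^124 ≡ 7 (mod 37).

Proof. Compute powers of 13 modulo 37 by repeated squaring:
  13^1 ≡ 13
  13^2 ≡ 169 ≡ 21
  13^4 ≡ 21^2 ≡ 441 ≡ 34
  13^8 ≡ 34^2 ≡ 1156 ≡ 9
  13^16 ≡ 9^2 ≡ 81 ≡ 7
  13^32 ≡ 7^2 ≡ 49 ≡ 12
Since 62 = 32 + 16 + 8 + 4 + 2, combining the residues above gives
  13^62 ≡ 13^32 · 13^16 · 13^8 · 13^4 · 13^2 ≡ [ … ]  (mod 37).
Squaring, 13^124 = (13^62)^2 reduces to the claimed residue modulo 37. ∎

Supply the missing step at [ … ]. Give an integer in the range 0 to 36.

Multiply the listed residues: 12 · 7 · 9 · 34 · 21 = 84 → 756 → 25704 → 539784.
Reducing modulo 37: 539784 = 14588·37 + 28, so 13^62 ≡ 28.

28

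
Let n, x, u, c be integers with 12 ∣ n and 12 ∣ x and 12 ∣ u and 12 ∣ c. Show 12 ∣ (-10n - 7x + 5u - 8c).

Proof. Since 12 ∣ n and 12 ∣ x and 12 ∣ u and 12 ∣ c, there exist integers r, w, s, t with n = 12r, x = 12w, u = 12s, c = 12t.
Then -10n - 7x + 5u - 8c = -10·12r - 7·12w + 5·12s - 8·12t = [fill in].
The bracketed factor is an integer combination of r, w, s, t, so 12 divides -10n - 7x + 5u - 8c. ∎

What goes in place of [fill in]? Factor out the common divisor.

12(-10r + 5s - 8t - 7w)

Each term has a factor of 12: -10·12r - 7·12w + 5·12s - 8·12t = 12·(-10r + 5s - 8t - 7w).
Since -10r + 5s - 8t - 7w is an integer, 12 ∣ (-10n - 7x + 5u - 8c).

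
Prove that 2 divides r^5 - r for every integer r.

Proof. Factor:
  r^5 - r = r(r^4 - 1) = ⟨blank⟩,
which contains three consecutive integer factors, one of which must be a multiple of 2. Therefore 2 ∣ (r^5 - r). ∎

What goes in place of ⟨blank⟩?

(r - 1)r(r + 1)(r^2 + 1)

r^4 - 1 = (r^2 - 1)(r^2 + 1), and r^2 - 1 = (r-1)(r+1).
So r(r^4 - 1) = (r - 1)r(r + 1)(r^2 + 1).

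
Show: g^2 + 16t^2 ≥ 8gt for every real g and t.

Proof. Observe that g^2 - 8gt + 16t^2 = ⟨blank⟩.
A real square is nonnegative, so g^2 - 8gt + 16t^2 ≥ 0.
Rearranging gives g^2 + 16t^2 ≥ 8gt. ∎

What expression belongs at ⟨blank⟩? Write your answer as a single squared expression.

g^2 - 8gt + 16t^2 is a perfect-square trinomial: the outer terms are (g)^2 and (4t)^2, and the cross term is -2·g·4t.
So g^2 - 8gt + 16t^2 = (g - 4t)^2 ≥ 0.

(g - 4t)^2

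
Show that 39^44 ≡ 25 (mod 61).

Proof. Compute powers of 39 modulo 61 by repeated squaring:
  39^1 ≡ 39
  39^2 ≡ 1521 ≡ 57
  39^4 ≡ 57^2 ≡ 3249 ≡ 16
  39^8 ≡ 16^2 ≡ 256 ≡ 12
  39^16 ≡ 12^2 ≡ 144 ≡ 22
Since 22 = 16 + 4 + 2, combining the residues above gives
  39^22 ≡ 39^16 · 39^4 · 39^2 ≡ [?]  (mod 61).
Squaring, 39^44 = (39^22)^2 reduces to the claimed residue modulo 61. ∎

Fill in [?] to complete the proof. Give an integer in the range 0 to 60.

39^16 · 39^4 · 39^2 ≡ 22 · 16 · 57 = 20064.
20064 mod 61 = 56, so 39^22 ≡ 56 (mod 61).

56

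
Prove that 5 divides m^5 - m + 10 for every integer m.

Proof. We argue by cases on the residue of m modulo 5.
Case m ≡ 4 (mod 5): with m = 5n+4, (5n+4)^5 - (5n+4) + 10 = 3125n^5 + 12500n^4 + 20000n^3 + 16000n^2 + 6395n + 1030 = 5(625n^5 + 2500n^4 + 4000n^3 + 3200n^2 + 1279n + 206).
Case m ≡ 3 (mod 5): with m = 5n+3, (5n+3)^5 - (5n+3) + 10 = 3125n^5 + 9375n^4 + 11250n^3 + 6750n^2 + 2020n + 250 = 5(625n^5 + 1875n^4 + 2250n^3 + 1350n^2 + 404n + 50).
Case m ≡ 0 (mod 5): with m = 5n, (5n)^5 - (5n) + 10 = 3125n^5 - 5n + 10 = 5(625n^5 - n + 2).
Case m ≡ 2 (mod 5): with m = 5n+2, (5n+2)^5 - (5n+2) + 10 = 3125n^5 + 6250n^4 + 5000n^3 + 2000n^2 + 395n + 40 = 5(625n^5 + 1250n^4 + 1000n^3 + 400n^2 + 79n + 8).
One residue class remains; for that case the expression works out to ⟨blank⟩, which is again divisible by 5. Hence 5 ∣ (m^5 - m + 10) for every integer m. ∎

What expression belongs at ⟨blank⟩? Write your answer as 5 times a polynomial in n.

5(625n^5 + 625n^4 + 250n^3 + 50n^2 + 4n + 2)

Only m ≡ 1 (mod 5) is unaccounted for. Put m = 5n+1:
(5n+1)^5 - (5n+1) + 10 expands to 3125n^5 + 3125n^4 + 1250n^3 + 250n^2 + 20n + 10,
and factoring out 5 leaves 5(625n^5 + 625n^4 + 250n^3 + 50n^2 + 4n + 2).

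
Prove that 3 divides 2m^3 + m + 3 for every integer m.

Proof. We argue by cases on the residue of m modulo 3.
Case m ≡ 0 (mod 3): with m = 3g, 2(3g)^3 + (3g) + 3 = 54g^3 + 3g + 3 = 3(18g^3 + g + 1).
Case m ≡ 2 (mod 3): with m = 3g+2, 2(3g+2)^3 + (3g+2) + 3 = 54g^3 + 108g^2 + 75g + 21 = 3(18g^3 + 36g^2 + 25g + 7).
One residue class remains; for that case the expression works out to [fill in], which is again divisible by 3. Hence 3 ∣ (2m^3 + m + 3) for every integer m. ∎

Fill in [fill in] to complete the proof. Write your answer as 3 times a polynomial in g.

Only m ≡ 1 (mod 3) is unaccounted for. Put m = 3g+1:
2(3g+1)^3 + (3g+1) + 3 expands to 54g^3 + 54g^2 + 21g + 6,
and factoring out 3 leaves 3(18g^3 + 18g^2 + 7g + 2).

3(18g^3 + 18g^2 + 7g + 2)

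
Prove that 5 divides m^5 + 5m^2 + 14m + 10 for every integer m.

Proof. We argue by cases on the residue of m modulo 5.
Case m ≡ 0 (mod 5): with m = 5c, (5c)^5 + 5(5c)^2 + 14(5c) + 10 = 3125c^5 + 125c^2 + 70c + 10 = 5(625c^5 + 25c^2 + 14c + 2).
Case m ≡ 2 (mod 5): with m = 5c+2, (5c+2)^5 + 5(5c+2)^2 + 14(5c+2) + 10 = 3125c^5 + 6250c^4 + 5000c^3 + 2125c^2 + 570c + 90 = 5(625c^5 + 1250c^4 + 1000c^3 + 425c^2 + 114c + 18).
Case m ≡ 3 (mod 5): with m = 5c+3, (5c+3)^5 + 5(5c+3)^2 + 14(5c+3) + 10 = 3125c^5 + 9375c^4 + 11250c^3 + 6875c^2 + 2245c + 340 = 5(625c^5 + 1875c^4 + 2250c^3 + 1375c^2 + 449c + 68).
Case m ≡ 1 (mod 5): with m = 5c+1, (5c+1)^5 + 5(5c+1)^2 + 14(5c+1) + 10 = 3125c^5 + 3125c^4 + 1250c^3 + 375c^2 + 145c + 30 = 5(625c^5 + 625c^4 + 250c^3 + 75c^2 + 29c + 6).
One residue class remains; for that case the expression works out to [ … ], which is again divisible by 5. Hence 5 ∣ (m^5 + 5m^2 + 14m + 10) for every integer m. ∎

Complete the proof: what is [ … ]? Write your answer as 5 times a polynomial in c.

The residues treated are {0, 2, 3, 1}, so the missing case is m ≡ 4 (mod 5); write m = 5c+4.
Then (5c+4)^5 + 5(5c+4)^2 + 14(5c+4) + 10 = 3125c^5 + 12500c^4 + 20000c^3 + 16125c^2 + 6670c + 1170 = 5(625c^5 + 2500c^4 + 4000c^3 + 3225c^2 + 1334c + 234).

5(625c^5 + 2500c^4 + 4000c^3 + 3225c^2 + 1334c + 234)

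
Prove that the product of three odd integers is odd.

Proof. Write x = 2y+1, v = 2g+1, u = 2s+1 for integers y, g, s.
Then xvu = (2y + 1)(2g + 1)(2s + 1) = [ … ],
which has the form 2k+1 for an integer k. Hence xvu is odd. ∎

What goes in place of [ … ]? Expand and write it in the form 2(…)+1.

(2y + 1)(2g + 1)(2s + 1) = 8gsy + 4gs + 4gy + 2g + 4sy + 2s + 2y + 1
= 2(4gsy + 2gs + 2gy + g + 2sy + s + y) + 1.
Since 4gsy + 2gs + 2gy + g + 2sy + s + y is an integer, the product is of the form 2k+1 for an integer k.

2(4gsy + 2gs + 2gy + g + 2sy + s + y) + 1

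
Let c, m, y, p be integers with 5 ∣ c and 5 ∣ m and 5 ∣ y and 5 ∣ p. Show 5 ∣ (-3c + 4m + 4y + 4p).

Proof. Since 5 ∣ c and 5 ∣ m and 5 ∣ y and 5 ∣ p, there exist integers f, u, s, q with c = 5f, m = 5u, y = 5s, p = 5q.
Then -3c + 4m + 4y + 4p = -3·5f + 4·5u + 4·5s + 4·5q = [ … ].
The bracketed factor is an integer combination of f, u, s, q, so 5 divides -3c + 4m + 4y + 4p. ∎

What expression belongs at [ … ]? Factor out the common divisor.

5(-3f + 4q + 4s + 4u)

Pull the common 5 out of every term: -3·5f + 4·5u + 4·5s + 4·5q = 5(-3f + 4q + 4s + 4u).
-3f + 4q + 4s + 4u is an integer, which exhibits the divisibility.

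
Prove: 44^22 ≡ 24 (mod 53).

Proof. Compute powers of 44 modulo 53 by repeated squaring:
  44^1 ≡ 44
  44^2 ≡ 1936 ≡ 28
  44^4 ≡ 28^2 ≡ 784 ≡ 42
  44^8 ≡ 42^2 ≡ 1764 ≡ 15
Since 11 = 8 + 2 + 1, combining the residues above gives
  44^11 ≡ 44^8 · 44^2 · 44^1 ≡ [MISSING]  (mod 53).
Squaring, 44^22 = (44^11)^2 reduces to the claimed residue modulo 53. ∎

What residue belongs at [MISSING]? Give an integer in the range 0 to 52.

36

44^8 · 44^2 · 44^1 ≡ 15 · 28 · 44 = 18480.
18480 mod 53 = 36, so 44^11 ≡ 36 (mod 53).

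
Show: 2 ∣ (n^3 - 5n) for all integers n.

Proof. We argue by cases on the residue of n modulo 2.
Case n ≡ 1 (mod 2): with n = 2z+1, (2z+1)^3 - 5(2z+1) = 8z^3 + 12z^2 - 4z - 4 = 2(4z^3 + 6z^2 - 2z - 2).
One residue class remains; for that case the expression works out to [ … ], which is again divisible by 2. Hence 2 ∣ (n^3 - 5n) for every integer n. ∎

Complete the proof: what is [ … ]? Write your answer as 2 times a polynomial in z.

Only n ≡ 0 (mod 2) is unaccounted for. Put n = 2z:
(2z)^3 - 5(2z) expands to 8z^3 - 10z,
and factoring out 2 leaves 2(4z^3 - 5z).

2(4z^3 - 5z)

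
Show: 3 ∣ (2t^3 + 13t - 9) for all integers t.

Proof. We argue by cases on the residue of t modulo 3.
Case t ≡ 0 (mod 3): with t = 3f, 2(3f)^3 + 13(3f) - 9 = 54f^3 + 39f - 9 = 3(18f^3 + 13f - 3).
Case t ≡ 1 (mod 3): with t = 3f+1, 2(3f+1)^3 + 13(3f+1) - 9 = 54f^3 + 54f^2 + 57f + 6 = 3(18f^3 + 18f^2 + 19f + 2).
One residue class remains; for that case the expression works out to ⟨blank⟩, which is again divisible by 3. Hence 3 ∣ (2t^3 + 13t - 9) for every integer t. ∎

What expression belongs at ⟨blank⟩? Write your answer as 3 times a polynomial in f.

3(18f^3 + 36f^2 + 37f + 11)

The residues treated are {0, 1}, so the missing case is t ≡ 2 (mod 3); write t = 3f+2.
Then 2(3f+2)^3 + 13(3f+2) - 9 = 54f^3 + 108f^2 + 111f + 33 = 3(18f^3 + 36f^2 + 37f + 11).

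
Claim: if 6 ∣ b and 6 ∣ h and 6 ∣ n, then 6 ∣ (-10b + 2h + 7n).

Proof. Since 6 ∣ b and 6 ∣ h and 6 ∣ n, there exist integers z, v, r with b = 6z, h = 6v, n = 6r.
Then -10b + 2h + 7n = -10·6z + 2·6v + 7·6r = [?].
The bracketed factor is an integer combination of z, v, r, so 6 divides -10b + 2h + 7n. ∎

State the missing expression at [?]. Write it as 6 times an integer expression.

Pull the common 6 out of every term: -10·6z + 2·6v + 7·6r = 6(7r + 2v - 10z).
7r + 2v - 10z is an integer, which exhibits the divisibility.

6(7r + 2v - 10z)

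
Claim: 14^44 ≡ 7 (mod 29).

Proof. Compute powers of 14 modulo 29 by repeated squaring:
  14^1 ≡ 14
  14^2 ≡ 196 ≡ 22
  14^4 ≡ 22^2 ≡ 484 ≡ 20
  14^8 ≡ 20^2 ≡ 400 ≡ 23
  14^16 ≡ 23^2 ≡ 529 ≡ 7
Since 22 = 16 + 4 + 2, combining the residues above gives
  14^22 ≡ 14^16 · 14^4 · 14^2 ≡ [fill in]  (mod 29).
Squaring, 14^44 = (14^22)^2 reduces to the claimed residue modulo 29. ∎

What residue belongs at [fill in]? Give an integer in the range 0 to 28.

14^16 · 14^4 · 14^2 ≡ 7 · 20 · 22 = 3080.
3080 mod 29 = 6, so 14^22 ≡ 6 (mod 29).

6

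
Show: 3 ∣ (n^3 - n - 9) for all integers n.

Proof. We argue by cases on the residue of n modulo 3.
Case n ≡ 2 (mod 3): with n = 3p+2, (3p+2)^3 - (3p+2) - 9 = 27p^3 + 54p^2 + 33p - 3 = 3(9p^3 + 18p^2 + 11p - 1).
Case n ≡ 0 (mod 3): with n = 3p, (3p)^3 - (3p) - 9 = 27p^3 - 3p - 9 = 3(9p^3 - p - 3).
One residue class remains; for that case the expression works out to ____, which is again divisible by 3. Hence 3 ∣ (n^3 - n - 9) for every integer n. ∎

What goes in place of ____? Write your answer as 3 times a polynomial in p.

3(9p^3 + 9p^2 + 2p - 3)

The residues treated are {2, 0}, so the missing case is n ≡ 1 (mod 3); write n = 3p+1.
Then (3p+1)^3 - (3p+1) - 9 = 27p^3 + 27p^2 + 6p - 9 = 3(9p^3 + 9p^2 + 2p - 3).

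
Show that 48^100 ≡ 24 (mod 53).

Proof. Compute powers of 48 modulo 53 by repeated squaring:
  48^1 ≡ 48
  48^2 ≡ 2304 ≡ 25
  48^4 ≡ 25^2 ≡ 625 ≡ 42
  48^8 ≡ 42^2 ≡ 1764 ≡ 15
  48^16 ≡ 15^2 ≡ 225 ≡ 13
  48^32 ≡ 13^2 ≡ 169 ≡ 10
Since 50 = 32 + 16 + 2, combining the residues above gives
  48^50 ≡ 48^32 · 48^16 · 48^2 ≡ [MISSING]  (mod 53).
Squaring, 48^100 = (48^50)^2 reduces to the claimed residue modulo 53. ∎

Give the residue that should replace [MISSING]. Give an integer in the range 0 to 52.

17

Multiply the listed residues: 10 · 13 · 25 = 130 → 3250.
Reducing modulo 53: 3250 = 61·53 + 17, so 48^50 ≡ 17.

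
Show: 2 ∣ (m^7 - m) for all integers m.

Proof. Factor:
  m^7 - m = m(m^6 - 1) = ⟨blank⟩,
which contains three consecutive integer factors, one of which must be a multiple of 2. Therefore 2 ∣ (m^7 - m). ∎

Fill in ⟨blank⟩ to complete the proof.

(m - 1)m(m + 1)(m^4 + m^2 + 1)

m^6 - 1 = (m^2 - 1)(m^4 + m^2 + 1), and m^2 - 1 = (m-1)(m+1).
So m(m^6 - 1) = (m - 1)m(m + 1)(m^4 + m^2 + 1).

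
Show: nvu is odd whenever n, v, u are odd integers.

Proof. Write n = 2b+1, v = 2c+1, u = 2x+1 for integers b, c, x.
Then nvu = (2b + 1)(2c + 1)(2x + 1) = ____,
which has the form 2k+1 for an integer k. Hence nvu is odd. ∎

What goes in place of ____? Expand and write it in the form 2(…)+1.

2(4bcx + 2bc + 2bx + b + 2cx + c + x) + 1

(2b + 1)(2c + 1)(2x + 1) = 8bcx + 4bc + 4bx + 2b + 4cx + 2c + 2x + 1
= 2(4bcx + 2bc + 2bx + b + 2cx + c + x) + 1.
Since 4bcx + 2bc + 2bx + b + 2cx + c + x is an integer, the product is of the form 2k+1 for an integer k.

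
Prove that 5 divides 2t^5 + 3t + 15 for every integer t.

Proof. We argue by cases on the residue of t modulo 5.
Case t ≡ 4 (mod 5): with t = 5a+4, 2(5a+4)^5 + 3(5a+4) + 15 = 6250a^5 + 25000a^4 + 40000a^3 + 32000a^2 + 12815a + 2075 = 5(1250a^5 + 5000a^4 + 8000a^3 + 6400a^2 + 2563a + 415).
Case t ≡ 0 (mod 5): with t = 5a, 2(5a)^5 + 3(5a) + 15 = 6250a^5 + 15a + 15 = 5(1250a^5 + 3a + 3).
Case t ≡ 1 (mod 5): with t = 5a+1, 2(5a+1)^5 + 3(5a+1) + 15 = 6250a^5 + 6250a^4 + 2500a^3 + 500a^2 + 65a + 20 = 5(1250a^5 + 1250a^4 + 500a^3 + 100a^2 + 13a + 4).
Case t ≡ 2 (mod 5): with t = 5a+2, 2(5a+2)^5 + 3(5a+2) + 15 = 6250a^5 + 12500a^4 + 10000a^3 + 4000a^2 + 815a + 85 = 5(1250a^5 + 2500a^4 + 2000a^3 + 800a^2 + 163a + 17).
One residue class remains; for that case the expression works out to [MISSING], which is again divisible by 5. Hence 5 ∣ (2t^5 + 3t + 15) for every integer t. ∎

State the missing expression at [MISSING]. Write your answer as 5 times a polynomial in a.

5(1250a^5 + 3750a^4 + 4500a^3 + 2700a^2 + 813a + 102)

Only t ≡ 3 (mod 5) is unaccounted for. Put t = 5a+3:
2(5a+3)^5 + 3(5a+3) + 15 expands to 6250a^5 + 18750a^4 + 22500a^3 + 13500a^2 + 4065a + 510,
and factoring out 5 leaves 5(1250a^5 + 3750a^4 + 4500a^3 + 2700a^2 + 813a + 102).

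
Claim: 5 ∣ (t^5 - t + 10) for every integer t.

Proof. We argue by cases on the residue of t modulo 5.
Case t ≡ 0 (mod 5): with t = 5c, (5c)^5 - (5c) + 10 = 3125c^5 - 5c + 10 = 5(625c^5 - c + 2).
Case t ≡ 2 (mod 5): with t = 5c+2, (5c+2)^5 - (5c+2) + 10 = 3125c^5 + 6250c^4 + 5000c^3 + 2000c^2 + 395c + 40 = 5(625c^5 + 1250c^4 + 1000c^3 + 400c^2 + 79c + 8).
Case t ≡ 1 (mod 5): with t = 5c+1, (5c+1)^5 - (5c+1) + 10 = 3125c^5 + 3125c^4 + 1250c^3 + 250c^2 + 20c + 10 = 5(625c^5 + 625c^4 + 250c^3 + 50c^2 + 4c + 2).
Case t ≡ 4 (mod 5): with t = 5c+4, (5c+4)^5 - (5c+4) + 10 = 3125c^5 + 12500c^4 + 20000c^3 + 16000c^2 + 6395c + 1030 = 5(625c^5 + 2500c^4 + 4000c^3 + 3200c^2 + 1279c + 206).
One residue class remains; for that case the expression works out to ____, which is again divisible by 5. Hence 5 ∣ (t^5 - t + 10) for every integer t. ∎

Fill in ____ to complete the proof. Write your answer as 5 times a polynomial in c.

5(625c^5 + 1875c^4 + 2250c^3 + 1350c^2 + 404c + 50)

The residues treated are {0, 2, 1, 4}, so the missing case is t ≡ 3 (mod 5); write t = 5c+3.
Then (5c+3)^5 - (5c+3) + 10 = 3125c^5 + 9375c^4 + 11250c^3 + 6750c^2 + 2020c + 250 = 5(625c^5 + 1875c^4 + 2250c^3 + 1350c^2 + 404c + 50).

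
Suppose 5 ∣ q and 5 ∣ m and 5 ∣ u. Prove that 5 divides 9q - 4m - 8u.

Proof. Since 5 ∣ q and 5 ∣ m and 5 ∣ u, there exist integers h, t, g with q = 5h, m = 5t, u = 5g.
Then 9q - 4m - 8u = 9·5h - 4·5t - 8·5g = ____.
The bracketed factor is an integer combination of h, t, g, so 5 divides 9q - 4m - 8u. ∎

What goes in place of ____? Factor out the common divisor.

Each term has a factor of 5: 9·5h - 4·5t - 8·5g = 5·(-8g + 9h - 4t).
Since -8g + 9h - 4t is an integer, 5 ∣ (9q - 4m - 8u).

5(-8g + 9h - 4t)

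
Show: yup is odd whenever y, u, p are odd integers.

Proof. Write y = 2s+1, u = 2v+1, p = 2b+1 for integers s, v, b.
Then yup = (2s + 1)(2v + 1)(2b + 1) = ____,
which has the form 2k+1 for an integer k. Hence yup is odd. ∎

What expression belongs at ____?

(2s + 1)(2v + 1)(2b + 1) = 8bsv + 4bs + 4bv + 2b + 4sv + 2s + 2v + 1
= 2(4bsv + 2bs + 2bv + b + 2sv + s + v) + 1.
Since 4bsv + 2bs + 2bv + b + 2sv + s + v is an integer, the product is of the form 2k+1 for an integer k.

2(4bsv + 2bs + 2bv + b + 2sv + s + v) + 1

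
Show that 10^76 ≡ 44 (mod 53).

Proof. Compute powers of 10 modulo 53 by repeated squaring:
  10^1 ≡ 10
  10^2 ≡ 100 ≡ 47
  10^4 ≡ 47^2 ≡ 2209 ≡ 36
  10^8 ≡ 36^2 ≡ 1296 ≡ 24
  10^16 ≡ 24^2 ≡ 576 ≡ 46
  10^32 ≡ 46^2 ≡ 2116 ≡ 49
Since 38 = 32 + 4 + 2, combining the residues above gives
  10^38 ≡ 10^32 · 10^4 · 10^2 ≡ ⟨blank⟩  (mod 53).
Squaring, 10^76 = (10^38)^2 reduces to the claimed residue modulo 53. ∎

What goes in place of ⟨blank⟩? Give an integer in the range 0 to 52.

10^32 · 10^4 · 10^2 ≡ 49 · 36 · 47 = 82908.
82908 mod 53 = 16, so 10^38 ≡ 16 (mod 53).

16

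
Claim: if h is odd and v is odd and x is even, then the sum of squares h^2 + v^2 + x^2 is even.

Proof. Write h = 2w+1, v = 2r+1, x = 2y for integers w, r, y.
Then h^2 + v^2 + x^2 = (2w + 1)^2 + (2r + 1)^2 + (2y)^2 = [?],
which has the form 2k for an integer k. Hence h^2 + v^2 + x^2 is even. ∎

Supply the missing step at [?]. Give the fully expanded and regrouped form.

2(2r^2 + 2r + 2w^2 + 2w + 2y^2 + 1)

Expanding: (2w + 1)^2 + (2r + 1)^2 + (2y)^2 = 4r^2 + 4r + 4w^2 + 4w + 4y^2 + 2.
Every term is even; pulling out the factor of 2 gives 2(2r^2 + 2r + 2w^2 + 2w + 2y^2 + 1).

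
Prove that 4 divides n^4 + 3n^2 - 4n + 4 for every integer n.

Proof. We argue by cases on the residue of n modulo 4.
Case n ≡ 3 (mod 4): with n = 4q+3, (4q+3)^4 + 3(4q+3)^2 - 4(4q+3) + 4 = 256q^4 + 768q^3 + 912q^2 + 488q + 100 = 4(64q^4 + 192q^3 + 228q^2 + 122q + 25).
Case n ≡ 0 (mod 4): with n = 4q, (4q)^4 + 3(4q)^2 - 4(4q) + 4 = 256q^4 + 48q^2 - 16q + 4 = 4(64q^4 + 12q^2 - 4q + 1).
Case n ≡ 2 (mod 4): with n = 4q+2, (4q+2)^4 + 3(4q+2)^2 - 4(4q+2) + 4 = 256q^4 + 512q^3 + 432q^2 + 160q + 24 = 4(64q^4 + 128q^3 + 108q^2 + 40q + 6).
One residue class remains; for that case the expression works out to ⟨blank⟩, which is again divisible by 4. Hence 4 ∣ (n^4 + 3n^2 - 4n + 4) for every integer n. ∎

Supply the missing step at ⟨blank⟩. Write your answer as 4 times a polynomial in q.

4(64q^4 + 64q^3 + 36q^2 + 6q + 1)

Only n ≡ 1 (mod 4) is unaccounted for. Put n = 4q+1:
(4q+1)^4 + 3(4q+1)^2 - 4(4q+1) + 4 expands to 256q^4 + 256q^3 + 144q^2 + 24q + 4,
and factoring out 4 leaves 4(64q^4 + 64q^3 + 36q^2 + 6q + 1).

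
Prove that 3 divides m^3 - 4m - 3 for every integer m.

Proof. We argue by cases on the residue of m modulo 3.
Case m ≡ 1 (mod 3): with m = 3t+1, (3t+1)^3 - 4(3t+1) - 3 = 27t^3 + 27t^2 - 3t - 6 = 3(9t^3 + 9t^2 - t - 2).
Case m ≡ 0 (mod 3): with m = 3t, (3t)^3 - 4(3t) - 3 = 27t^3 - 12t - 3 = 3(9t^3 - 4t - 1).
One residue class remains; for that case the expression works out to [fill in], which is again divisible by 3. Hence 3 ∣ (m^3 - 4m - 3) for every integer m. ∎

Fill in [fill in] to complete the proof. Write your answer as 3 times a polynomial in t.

3(9t^3 + 18t^2 + 8t - 1)

The residues treated are {1, 0}, so the missing case is m ≡ 2 (mod 3); write m = 3t+2.
Then (3t+2)^3 - 4(3t+2) - 3 = 27t^3 + 54t^2 + 24t - 3 = 3(9t^3 + 18t^2 + 8t - 1).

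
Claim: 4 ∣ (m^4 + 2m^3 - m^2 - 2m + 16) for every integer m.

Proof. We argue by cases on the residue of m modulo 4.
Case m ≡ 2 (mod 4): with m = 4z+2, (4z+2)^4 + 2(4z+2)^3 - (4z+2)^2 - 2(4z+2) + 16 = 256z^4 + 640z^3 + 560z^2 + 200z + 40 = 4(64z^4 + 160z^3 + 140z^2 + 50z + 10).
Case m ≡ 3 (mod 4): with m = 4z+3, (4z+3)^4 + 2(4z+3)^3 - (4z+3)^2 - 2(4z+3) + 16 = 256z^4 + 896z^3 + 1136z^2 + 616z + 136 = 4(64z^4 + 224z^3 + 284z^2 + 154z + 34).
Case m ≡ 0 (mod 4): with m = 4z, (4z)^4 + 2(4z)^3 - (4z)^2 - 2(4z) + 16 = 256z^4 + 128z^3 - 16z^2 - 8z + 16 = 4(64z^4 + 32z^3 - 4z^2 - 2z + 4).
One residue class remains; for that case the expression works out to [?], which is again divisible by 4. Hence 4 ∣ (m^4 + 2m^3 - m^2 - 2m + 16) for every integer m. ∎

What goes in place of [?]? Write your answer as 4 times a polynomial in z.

4(64z^4 + 96z^3 + 44z^2 + 6z + 4)

The residues treated are {2, 3, 0}, so the missing case is m ≡ 1 (mod 4); write m = 4z+1.
Then (4z+1)^4 + 2(4z+1)^3 - (4z+1)^2 - 2(4z+1) + 16 = 256z^4 + 384z^3 + 176z^2 + 24z + 16 = 4(64z^4 + 96z^3 + 44z^2 + 6z + 4).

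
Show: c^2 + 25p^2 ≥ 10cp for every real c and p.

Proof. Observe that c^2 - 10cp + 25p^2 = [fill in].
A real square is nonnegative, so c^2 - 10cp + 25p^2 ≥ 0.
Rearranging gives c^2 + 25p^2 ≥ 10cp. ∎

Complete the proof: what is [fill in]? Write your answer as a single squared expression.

(c - 5p)^2

c^2 - 10cp + 25p^2 is a perfect-square trinomial: the outer terms are (c)^2 and (5p)^2, and the cross term is -2·c·5p.
So c^2 - 10cp + 25p^2 = (c - 5p)^2 ≥ 0.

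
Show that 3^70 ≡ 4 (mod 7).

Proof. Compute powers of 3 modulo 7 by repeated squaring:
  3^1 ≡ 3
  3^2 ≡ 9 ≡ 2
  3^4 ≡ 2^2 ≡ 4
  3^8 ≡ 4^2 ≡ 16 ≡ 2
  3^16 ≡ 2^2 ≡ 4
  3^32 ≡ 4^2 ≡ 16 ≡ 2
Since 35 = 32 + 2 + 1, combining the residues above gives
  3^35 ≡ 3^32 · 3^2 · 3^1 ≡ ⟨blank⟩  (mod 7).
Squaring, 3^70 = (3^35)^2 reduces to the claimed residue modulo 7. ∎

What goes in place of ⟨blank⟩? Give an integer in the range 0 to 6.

Multiply the listed residues: 2 · 2 · 3 = 4 → 12.
Reducing modulo 7: 12 = 1·7 + 5, so 3^35 ≡ 5.

5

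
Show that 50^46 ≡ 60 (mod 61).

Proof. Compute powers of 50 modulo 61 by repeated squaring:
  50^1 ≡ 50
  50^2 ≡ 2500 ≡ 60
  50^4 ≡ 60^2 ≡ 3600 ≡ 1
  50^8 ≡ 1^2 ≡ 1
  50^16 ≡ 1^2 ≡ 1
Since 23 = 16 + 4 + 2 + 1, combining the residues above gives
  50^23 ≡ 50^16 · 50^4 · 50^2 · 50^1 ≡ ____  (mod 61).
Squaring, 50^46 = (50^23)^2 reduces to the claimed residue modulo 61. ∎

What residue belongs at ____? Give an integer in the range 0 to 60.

Multiply the listed residues: 1 · 1 · 60 · 50 = 1 → 60 → 3000.
Reducing modulo 61: 3000 = 49·61 + 11, so 50^23 ≡ 11.

11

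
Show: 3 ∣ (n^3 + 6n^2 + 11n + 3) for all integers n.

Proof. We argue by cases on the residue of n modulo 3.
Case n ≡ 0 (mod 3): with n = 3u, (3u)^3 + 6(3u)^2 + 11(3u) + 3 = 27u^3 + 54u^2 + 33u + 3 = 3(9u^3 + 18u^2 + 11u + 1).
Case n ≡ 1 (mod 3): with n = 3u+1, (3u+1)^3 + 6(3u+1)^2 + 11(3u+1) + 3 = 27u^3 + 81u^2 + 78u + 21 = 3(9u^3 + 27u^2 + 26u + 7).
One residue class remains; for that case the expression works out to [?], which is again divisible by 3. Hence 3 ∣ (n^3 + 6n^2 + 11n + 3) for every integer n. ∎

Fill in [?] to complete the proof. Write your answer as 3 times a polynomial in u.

The residues treated are {0, 1}, so the missing case is n ≡ 2 (mod 3); write n = 3u+2.
Then (3u+2)^3 + 6(3u+2)^2 + 11(3u+2) + 3 = 27u^3 + 108u^2 + 141u + 57 = 3(9u^3 + 36u^2 + 47u + 19).

3(9u^3 + 36u^2 + 47u + 19)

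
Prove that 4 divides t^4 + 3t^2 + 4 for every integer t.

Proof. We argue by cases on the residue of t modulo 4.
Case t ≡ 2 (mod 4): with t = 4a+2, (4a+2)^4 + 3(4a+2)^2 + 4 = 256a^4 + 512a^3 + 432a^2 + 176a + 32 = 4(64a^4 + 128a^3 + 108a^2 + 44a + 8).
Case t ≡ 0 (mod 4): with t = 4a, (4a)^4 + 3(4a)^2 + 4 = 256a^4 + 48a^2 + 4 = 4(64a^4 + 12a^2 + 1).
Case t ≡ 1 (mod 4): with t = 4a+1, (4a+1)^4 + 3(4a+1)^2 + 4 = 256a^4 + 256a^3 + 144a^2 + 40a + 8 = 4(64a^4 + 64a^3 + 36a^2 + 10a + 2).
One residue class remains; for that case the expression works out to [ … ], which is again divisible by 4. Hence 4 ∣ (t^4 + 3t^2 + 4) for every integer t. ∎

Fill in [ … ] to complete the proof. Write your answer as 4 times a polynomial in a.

The residues treated are {2, 0, 1}, so the missing case is t ≡ 3 (mod 4); write t = 4a+3.
Then (4a+3)^4 + 3(4a+3)^2 + 4 = 256a^4 + 768a^3 + 912a^2 + 504a + 112 = 4(64a^4 + 192a^3 + 228a^2 + 126a + 28).

4(64a^4 + 192a^3 + 228a^2 + 126a + 28)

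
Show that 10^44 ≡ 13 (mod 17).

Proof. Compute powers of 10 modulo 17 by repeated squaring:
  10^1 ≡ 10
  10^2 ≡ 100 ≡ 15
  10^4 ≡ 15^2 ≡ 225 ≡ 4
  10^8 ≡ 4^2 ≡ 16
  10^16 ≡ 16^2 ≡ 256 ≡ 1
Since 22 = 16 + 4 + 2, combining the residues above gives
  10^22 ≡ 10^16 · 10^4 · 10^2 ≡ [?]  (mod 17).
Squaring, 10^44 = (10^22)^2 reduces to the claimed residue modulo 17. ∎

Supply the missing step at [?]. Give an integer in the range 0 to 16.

10^16 · 10^4 · 10^2 ≡ 1 · 4 · 15 = 60.
60 mod 17 = 9, so 10^22 ≡ 9 (mod 17).

9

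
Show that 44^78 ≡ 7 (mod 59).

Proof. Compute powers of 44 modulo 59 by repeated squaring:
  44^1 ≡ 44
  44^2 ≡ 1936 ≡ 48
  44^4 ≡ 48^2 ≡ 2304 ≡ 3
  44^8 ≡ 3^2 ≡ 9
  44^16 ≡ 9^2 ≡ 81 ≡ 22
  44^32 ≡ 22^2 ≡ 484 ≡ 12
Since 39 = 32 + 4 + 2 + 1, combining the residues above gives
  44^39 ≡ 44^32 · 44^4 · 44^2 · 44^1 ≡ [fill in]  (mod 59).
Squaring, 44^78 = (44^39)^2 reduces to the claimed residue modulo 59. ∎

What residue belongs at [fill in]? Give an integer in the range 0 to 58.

Multiply the listed residues: 12 · 3 · 48 · 44 = 36 → 1728 → 76032.
Reducing modulo 59: 76032 = 1288·59 + 40, so 44^39 ≡ 40.

40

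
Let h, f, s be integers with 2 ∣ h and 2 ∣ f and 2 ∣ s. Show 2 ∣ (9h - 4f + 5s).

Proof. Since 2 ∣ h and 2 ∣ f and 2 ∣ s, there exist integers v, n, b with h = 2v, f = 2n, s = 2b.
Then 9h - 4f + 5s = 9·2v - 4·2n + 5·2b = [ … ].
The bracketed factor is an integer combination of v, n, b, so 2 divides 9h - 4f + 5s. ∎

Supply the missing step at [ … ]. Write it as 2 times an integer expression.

2(5b - 4n + 9v)

Pull the common 2 out of every term: 9·2v - 4·2n + 5·2b = 2(5b - 4n + 9v).
5b - 4n + 9v is an integer, which exhibits the divisibility.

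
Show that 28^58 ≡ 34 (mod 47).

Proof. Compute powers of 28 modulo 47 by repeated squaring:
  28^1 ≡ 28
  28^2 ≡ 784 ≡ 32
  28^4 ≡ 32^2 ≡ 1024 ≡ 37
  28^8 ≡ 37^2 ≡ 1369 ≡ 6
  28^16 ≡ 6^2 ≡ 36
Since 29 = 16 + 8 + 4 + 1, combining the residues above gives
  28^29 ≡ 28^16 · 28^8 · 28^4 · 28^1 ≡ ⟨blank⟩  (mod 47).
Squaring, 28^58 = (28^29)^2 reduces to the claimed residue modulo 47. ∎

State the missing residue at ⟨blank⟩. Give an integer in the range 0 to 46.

Multiply the listed residues: 36 · 6 · 37 · 28 = 216 → 7992 → 223776.
Reducing modulo 47: 223776 = 4761·47 + 9, so 28^29 ≡ 9.

9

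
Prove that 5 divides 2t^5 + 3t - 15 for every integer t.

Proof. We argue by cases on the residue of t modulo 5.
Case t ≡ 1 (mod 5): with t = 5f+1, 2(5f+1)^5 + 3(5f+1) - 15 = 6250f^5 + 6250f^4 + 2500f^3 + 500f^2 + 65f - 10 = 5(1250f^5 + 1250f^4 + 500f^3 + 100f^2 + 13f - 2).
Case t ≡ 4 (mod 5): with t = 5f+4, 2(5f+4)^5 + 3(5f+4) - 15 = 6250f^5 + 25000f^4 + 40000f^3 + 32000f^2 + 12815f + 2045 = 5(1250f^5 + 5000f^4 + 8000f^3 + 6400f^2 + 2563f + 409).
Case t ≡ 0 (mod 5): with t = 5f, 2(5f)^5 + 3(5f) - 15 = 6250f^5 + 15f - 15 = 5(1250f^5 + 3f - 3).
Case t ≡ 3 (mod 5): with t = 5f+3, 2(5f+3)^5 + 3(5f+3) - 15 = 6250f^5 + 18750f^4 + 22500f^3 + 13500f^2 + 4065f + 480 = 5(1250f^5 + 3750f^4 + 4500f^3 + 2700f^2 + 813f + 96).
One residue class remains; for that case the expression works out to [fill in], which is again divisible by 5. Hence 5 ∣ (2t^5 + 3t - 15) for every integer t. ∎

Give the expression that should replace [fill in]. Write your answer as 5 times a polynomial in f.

The residues treated are {1, 4, 0, 3}, so the missing case is t ≡ 2 (mod 5); write t = 5f+2.
Then 2(5f+2)^5 + 3(5f+2) - 15 = 6250f^5 + 12500f^4 + 10000f^3 + 4000f^2 + 815f + 55 = 5(1250f^5 + 2500f^4 + 2000f^3 + 800f^2 + 163f + 11).

5(1250f^5 + 2500f^4 + 2000f^3 + 800f^2 + 163f + 11)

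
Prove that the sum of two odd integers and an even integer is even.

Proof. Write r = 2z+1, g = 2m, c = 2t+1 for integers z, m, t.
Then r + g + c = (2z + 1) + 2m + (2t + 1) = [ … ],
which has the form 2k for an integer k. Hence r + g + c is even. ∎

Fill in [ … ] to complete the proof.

2(m + t + z + 1)

Expanding: (2z + 1) + 2m + (2t + 1) = 2m + 2t + 2z + 2.
Every term is even; pulling out the factor of 2 gives 2(m + t + z + 1).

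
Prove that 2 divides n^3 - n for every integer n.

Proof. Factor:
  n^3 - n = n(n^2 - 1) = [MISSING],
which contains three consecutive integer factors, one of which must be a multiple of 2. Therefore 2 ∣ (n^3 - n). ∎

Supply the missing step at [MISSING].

(n - 1)n(n + 1)

n(n^2 - 1) = n(n - 1)(n + 1) = (n - 1)n(n + 1).
These three factors are consecutive integers, so their product is divisible by 2.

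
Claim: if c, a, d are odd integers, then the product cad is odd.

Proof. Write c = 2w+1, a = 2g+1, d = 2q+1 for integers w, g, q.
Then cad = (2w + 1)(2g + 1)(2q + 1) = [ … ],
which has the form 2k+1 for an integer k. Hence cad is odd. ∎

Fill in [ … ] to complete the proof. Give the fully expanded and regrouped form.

(2w + 1)(2g + 1)(2q + 1) = 8gqw + 4gq + 4gw + 2g + 4qw + 2q + 2w + 1
= 2(4gqw + 2gq + 2gw + g + 2qw + q + w) + 1.
Since 4gqw + 2gq + 2gw + g + 2qw + q + w is an integer, the product is of the form 2k+1 for an integer k.

2(4gqw + 2gq + 2gw + g + 2qw + q + w) + 1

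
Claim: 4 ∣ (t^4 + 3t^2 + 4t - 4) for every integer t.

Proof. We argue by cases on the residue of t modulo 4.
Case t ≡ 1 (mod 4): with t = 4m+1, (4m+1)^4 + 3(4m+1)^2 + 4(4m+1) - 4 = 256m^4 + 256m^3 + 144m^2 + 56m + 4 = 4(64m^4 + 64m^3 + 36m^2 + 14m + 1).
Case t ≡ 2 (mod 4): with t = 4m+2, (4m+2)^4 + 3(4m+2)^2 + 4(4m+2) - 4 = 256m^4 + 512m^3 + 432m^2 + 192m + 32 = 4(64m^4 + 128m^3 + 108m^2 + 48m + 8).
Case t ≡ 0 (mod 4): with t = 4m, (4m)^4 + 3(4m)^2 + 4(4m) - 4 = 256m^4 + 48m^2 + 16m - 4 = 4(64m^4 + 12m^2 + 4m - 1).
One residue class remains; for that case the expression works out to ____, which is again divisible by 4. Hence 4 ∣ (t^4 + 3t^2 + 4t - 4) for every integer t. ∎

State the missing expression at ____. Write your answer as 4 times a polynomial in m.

The residues treated are {1, 2, 0}, so the missing case is t ≡ 3 (mod 4); write t = 4m+3.
Then (4m+3)^4 + 3(4m+3)^2 + 4(4m+3) - 4 = 256m^4 + 768m^3 + 912m^2 + 520m + 116 = 4(64m^4 + 192m^3 + 228m^2 + 130m + 29).

4(64m^4 + 192m^3 + 228m^2 + 130m + 29)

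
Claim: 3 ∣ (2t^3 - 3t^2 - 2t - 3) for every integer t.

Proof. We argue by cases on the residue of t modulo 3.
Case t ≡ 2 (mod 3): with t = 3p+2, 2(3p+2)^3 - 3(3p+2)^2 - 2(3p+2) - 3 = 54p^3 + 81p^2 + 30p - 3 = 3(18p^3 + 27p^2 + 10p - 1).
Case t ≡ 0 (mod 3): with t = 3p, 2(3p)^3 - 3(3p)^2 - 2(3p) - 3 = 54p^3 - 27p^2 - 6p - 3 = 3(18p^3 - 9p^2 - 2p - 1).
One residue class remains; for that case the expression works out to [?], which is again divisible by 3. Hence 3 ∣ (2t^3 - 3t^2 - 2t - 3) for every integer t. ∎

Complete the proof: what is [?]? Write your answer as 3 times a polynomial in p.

3(18p^3 + 9p^2 - 2p - 2)

Only t ≡ 1 (mod 3) is unaccounted for. Put t = 3p+1:
2(3p+1)^3 - 3(3p+1)^2 - 2(3p+1) - 3 expands to 54p^3 + 27p^2 - 6p - 6,
and factoring out 3 leaves 3(18p^3 + 9p^2 - 2p - 2).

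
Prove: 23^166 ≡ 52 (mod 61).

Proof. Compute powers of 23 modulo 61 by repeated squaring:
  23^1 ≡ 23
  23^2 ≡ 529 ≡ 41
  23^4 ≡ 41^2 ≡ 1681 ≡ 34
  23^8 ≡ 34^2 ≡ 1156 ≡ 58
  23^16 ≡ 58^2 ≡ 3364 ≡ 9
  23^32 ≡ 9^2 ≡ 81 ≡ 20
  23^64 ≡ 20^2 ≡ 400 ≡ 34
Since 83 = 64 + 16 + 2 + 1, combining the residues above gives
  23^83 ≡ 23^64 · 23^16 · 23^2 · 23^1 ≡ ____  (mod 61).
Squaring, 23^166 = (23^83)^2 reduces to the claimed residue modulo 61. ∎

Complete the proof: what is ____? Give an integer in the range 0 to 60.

28

23^64 · 23^16 · 23^2 · 23^1 ≡ 34 · 9 · 41 · 23 = 288558.
288558 mod 61 = 28, so 23^83 ≡ 28 (mod 61).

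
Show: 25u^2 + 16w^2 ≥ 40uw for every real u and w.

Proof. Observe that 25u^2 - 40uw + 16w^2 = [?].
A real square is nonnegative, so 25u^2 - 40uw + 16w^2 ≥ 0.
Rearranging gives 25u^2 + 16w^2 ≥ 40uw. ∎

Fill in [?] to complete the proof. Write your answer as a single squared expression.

The leading and trailing coefficients are 5^2 and 4^2, and 40 = 2·5·4, so the trinomial is (5u - 4w)^2.
Hence 25u^2 - 40uw + 16w^2 ≥ 0.

(5u - 4w)^2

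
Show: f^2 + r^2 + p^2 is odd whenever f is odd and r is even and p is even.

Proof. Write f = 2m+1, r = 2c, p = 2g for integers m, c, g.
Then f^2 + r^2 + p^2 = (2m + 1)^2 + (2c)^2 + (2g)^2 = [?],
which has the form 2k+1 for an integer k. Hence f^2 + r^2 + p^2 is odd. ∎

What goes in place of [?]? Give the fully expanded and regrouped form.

2(2c^2 + 2g^2 + 2m^2 + 2m) + 1

(2m + 1)^2 + (2c)^2 + (2g)^2 = 4c^2 + 4g^2 + 4m^2 + 4m + 1
= 2(2c^2 + 2g^2 + 2m^2 + 2m) + 1.
Since 2c^2 + 2g^2 + 2m^2 + 2m is an integer, the sum of squares is of the form 2k+1 for an integer k.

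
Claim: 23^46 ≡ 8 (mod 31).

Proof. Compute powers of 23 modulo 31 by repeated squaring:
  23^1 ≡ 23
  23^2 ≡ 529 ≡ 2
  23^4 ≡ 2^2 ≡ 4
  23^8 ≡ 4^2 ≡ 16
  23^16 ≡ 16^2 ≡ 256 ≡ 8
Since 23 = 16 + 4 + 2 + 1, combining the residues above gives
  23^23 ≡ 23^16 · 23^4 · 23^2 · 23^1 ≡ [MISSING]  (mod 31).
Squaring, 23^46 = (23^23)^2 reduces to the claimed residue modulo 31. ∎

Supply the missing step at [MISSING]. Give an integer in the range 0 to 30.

23^16 · 23^4 · 23^2 · 23^1 ≡ 8 · 4 · 2 · 23 = 1472.
1472 mod 31 = 15, so 23^23 ≡ 15 (mod 31).

15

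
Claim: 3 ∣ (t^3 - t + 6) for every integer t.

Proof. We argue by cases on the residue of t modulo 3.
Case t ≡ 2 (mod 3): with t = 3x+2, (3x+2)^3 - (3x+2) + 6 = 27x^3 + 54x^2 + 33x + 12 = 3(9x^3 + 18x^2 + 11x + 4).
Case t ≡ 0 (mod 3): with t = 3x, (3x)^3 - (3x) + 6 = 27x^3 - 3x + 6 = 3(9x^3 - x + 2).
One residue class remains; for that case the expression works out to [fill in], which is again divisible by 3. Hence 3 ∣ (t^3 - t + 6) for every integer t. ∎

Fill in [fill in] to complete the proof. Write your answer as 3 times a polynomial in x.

Only t ≡ 1 (mod 3) is unaccounted for. Put t = 3x+1:
(3x+1)^3 - (3x+1) + 6 expands to 27x^3 + 27x^2 + 6x + 6,
and factoring out 3 leaves 3(9x^3 + 9x^2 + 2x + 2).

3(9x^3 + 9x^2 + 2x + 2)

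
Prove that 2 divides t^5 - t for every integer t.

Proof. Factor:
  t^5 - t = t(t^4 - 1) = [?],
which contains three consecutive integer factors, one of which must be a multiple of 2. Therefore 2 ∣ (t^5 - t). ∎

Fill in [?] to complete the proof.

t^4 - 1 = (t^2 - 1)(t^2 + 1), and t^2 - 1 = (t-1)(t+1).
So t(t^4 - 1) = (t - 1)t(t + 1)(t^2 + 1).

(t - 1)t(t + 1)(t^2 + 1)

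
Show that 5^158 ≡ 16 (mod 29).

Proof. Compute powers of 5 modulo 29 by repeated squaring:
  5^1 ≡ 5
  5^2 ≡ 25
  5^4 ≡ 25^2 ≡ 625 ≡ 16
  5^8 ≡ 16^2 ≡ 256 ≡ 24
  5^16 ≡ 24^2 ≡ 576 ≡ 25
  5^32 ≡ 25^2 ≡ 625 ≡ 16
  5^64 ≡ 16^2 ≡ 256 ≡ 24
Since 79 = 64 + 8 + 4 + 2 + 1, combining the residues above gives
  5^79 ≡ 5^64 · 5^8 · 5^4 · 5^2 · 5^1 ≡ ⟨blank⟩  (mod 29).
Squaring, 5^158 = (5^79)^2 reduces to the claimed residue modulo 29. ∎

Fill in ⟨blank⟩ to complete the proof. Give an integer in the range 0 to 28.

Multiply the listed residues: 24 · 24 · 16 · 25 · 5 = 576 → 9216 → 230400 → 1152000.
Reducing modulo 29: 1152000 = 39724·29 + 4, so 5^79 ≡ 4.

4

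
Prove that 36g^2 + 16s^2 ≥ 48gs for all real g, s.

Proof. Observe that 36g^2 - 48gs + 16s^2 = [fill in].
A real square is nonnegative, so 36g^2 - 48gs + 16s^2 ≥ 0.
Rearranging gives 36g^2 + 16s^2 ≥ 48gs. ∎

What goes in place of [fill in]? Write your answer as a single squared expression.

The leading and trailing coefficients are 6^2 and 4^2, and 48 = 2·6·4, so the trinomial is (6g - 4s)^2.
Hence 36g^2 - 48gs + 16s^2 ≥ 0.

(6g - 4s)^2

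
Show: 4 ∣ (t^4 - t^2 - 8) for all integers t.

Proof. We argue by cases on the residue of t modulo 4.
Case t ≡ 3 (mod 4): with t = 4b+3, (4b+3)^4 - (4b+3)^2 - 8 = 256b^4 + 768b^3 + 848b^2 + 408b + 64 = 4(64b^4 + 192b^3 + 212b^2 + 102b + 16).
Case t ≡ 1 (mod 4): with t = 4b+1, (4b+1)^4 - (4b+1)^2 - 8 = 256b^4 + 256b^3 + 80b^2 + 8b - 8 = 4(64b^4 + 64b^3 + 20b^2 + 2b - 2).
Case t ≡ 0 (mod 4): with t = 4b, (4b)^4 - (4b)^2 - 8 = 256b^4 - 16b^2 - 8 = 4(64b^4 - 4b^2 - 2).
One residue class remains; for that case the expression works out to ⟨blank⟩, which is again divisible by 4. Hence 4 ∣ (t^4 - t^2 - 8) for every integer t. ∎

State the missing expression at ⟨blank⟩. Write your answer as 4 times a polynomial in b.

Only t ≡ 2 (mod 4) is unaccounted for. Put t = 4b+2:
(4b+2)^4 - (4b+2)^2 - 8 expands to 256b^4 + 512b^3 + 368b^2 + 112b + 4,
and factoring out 4 leaves 4(64b^4 + 128b^3 + 92b^2 + 28b + 1).

4(64b^4 + 128b^3 + 92b^2 + 28b + 1)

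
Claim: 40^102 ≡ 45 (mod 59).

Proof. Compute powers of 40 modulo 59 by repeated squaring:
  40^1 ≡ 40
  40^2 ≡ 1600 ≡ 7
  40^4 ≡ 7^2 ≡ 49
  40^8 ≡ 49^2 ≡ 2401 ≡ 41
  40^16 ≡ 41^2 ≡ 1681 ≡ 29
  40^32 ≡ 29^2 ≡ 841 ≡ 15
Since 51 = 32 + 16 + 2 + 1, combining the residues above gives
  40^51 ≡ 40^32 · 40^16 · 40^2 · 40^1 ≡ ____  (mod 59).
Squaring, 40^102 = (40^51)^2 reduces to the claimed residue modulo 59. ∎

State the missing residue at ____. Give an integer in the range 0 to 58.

Multiply the listed residues: 15 · 29 · 7 · 40 = 435 → 3045 → 121800.
Reducing modulo 59: 121800 = 2064·59 + 24, so 40^51 ≡ 24.

24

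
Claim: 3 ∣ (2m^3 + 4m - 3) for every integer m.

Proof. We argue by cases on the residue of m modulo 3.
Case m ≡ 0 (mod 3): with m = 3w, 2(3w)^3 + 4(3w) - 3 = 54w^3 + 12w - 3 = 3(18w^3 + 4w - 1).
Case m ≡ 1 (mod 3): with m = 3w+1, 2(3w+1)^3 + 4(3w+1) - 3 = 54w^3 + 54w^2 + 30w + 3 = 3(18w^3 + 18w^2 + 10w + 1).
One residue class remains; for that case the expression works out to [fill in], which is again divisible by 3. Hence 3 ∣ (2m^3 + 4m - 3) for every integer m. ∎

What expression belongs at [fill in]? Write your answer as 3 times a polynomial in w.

3(18w^3 + 36w^2 + 28w + 7)

Only m ≡ 2 (mod 3) is unaccounted for. Put m = 3w+2:
2(3w+2)^3 + 4(3w+2) - 3 expands to 54w^3 + 108w^2 + 84w + 21,
and factoring out 3 leaves 3(18w^3 + 36w^2 + 28w + 7).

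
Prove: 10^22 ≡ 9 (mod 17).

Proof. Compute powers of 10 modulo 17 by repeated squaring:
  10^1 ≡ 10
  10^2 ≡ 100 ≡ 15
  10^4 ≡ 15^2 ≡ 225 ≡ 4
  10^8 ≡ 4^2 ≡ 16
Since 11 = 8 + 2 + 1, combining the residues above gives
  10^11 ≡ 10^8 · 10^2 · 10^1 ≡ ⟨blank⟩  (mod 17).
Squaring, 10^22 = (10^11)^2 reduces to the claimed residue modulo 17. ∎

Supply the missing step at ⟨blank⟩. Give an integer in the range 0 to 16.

Multiply the listed residues: 16 · 15 · 10 = 240 → 2400.
Reducing modulo 17: 2400 = 141·17 + 3, so 10^11 ≡ 3.

3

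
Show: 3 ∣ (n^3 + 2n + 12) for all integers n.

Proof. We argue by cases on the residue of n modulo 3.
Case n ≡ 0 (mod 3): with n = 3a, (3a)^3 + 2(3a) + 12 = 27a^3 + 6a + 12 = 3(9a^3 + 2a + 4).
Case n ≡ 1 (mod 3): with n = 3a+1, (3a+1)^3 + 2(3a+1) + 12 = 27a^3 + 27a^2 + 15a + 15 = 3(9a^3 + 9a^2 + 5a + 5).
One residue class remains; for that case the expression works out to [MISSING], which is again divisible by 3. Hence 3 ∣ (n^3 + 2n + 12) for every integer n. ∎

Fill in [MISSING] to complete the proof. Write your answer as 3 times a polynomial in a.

3(9a^3 + 18a^2 + 14a + 8)

The residues treated are {0, 1}, so the missing case is n ≡ 2 (mod 3); write n = 3a+2.
Then (3a+2)^3 + 2(3a+2) + 12 = 27a^3 + 54a^2 + 42a + 24 = 3(9a^3 + 18a^2 + 14a + 8).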